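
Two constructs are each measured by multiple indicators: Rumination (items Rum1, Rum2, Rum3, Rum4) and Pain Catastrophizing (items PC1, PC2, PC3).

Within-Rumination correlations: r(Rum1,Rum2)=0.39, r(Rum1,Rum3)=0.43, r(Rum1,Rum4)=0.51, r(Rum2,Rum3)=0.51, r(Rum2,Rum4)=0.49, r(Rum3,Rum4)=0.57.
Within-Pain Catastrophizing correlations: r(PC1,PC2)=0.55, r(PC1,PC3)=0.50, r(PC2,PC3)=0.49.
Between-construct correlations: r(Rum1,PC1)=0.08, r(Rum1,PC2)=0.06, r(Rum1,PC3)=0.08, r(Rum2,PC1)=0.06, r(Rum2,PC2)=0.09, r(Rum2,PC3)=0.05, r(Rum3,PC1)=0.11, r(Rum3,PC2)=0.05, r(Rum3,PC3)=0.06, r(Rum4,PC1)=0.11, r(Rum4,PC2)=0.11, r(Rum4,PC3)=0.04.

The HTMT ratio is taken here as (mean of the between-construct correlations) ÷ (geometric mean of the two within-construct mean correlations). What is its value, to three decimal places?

Mean between = 0.90/12 = 0.0750.
Mean within-Rum = 2.90/6 = 0.4833; mean within-PC = 1.54/3 = 0.5133.
Geometric mean = √(0.4833 × 0.5133) = 0.4981.
HTMT = 0.0750 / 0.4981 = 0.151.

0.151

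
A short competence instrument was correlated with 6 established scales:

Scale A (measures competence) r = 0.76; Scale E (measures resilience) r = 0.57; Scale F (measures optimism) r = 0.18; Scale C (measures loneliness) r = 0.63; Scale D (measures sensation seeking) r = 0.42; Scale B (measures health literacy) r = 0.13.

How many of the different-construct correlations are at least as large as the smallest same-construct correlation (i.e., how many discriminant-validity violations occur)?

Convergent (same construct = competence): Scale A.
Smallest convergent = 0.76. Discriminant values: 0.57, 0.18, 0.63, 0.42, 0.13; count ≥ 0.76 → 0.

0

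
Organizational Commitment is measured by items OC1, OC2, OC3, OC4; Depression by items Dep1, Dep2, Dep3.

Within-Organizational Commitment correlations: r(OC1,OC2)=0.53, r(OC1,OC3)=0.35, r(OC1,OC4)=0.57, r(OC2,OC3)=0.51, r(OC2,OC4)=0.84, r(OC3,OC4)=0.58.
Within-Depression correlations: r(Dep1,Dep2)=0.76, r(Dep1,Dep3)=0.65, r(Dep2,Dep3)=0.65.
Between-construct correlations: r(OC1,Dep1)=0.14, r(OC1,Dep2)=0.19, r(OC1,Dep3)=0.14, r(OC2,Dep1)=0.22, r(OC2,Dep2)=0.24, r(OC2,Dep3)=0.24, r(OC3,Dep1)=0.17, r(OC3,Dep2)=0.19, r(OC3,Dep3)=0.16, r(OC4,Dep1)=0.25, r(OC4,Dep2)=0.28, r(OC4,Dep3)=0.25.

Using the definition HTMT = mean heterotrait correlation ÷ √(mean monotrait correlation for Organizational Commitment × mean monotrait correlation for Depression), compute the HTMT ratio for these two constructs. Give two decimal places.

Mean between = 2.47/12 = 0.2058.
Mean within-OC = 3.38/6 = 0.5633; mean within-Dep = 2.06/3 = 0.6867.
Geometric mean = √(0.5633 × 0.6867) = 0.6219.
HTMT = 0.2058 / 0.6219 = 0.33.

0.33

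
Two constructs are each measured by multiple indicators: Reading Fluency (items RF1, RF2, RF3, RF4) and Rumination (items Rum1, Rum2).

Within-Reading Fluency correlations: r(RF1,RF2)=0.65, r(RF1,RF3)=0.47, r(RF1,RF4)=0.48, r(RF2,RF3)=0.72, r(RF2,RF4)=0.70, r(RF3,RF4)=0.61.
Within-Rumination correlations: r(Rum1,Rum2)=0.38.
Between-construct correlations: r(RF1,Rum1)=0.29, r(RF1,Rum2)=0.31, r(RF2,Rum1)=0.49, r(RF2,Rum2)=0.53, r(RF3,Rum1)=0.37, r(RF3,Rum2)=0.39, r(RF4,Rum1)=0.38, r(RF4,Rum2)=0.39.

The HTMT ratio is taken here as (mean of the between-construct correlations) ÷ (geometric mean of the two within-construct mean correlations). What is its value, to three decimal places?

Between-construct mean = 3.15/8 = 0.3938.
Mean within-RF = 3.63/6 = 0.6050; mean within-Rum = 0.38/1 = 0.3800.
Geometric mean = √(0.6050 × 0.3800) = 0.4795.
HTMT = 0.3938 / 0.4795 = 0.821.

0.821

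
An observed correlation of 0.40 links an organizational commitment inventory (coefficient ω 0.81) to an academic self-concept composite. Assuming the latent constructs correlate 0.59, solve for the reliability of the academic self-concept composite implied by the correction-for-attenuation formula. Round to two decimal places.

r_true = r_obs / √(r_xx · r_yy) ⇒ 0.59 = 0.40 / √(0.81 · r_yy).
√(0.81 · r_yy) = 0.40 / 0.59 = 0.6780; 0.81 · r_yy = 0.4597; r_yy = 0.4597 / 0.81 ≈ 0.57.

0.57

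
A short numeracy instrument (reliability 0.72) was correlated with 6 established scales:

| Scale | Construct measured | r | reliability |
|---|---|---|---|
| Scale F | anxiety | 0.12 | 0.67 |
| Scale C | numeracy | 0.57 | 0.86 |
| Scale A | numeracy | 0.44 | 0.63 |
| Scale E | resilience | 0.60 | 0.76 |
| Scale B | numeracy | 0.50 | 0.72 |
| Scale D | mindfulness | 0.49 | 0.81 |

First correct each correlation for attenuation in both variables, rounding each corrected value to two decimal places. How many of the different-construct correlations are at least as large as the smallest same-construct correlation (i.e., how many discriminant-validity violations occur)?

Disattenuated r (r / √(r_scale · r_new)):
  Scale F (disc): 0.12 / √(0.67·0.72) = 0.17
  Scale C (conv): 0.57 / √(0.86·0.72) = 0.72
  Scale A (conv): 0.44 / √(0.63·0.72) = 0.65
  Scale E (disc): 0.60 / √(0.76·0.72) = 0.81
  Scale B (conv): 0.50 / √(0.72·0.72) = 0.69
  Scale D (disc): 0.49 / √(0.81·0.72) = 0.64
Smallest convergent = 0.65. Discriminant values: 0.17, 0.81, 0.64; count ≥ 0.65 → 1.

1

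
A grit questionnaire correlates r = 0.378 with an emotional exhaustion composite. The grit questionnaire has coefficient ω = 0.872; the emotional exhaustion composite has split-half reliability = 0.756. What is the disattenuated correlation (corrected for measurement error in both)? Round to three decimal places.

r_true = r_obs / √(r_xx · r_yy) = 0.378 / √(0.872 × 0.756) = 0.378 / √0.659232 = 0.378 / 0.8119 ≈ 0.466.

0.466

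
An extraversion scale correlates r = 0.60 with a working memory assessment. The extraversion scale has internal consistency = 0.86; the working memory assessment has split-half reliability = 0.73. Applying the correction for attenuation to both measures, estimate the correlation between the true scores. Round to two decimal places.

r_true = r_obs / √(r_xx · r_yy) = 0.60 / √(0.86 × 0.73) = 0.60 / √0.6278 = 0.60 / 0.7923 ≈ 0.76.

0.76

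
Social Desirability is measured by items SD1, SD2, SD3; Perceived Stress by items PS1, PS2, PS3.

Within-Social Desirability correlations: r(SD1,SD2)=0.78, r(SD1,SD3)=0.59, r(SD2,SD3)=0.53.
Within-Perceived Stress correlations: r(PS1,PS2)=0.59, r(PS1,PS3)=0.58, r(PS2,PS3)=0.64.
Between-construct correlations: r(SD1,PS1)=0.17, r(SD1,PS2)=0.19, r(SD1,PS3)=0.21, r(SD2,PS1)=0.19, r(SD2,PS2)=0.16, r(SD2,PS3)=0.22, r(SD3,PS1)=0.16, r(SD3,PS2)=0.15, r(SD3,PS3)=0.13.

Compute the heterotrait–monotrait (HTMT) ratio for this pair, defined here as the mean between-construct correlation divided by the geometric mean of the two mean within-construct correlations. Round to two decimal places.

Mean heterotrait r = 1.58/9 = 0.1756.
Mean within-SD = 1.90/3 = 0.6333; mean within-PS = 1.81/3 = 0.6033.
Geometric mean = √(0.6333 × 0.6033) = 0.6181.
HTMT = 0.1756 / 0.6181 = 0.28.

0.28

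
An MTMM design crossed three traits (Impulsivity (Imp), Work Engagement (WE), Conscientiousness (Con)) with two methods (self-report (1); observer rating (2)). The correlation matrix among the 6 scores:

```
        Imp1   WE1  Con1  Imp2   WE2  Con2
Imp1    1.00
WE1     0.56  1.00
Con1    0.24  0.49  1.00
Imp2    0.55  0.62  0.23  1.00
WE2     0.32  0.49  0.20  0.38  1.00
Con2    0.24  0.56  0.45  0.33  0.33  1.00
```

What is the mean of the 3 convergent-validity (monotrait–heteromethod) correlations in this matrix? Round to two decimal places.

Convergent values: 0.55, 0.49, 0.45; mean = 1.49/3 = 0.50.

0.50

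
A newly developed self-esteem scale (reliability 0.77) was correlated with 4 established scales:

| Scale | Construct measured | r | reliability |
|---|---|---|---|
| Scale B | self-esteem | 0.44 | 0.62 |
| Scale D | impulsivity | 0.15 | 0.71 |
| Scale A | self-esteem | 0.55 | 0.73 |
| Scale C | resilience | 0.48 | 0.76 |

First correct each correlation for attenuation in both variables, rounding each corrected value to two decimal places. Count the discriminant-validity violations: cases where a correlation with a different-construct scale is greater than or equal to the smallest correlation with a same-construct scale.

Disattenuated r (r / √(r_scale · r_new)):
  Scale B (conv): 0.44 / √(0.62·0.77) = 0.64
  Scale D (disc): 0.15 / √(0.71·0.77) = 0.20
  Scale A (conv): 0.55 / √(0.73·0.77) = 0.73
  Scale C (disc): 0.48 / √(0.76·0.77) = 0.63
Smallest convergent = 0.64. Discriminant values: 0.20, 0.63; count ≥ 0.64 → 0.

0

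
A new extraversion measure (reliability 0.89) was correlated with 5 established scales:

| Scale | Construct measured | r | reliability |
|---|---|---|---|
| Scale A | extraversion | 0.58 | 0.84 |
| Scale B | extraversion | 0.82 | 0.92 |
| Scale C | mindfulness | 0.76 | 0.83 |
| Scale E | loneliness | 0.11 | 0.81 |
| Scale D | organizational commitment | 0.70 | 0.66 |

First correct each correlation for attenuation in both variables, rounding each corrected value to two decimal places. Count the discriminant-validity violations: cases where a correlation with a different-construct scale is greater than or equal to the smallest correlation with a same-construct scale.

2

Disattenuated r (r / √(r_scale · r_new)):
  Scale A (conv): 0.58 / √(0.84·0.89) = 0.67
  Scale B (conv): 0.82 / √(0.92·0.89) = 0.91
  Scale C (disc): 0.76 / √(0.83·0.89) = 0.88
  Scale E (disc): 0.11 / √(0.81·0.89) = 0.13
  Scale D (disc): 0.70 / √(0.66·0.89) = 0.91
Smallest convergent = 0.67. Discriminant values: 0.88, 0.13, 0.91; count ≥ 0.67 → 2.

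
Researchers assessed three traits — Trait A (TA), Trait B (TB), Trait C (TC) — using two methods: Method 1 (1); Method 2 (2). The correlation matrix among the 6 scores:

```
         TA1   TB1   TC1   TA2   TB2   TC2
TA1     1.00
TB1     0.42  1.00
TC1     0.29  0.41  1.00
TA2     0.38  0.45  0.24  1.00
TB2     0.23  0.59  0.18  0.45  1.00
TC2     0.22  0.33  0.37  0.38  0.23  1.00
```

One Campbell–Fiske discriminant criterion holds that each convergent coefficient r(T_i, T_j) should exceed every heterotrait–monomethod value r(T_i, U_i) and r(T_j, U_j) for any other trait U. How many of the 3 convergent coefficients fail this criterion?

Checking each validity diagonal entry against its comparison values:
TA (methods 1·2): 0.38 vs {0.42, 0.45, 0.29, 0.38} → fail.
TB (methods 1·2): 0.59 vs {0.42, 0.45, 0.41, 0.23} → pass.
TC (methods 1·2): 0.37 vs {0.29, 0.38, 0.41, 0.23} → fail.
2 of 3 fail.

2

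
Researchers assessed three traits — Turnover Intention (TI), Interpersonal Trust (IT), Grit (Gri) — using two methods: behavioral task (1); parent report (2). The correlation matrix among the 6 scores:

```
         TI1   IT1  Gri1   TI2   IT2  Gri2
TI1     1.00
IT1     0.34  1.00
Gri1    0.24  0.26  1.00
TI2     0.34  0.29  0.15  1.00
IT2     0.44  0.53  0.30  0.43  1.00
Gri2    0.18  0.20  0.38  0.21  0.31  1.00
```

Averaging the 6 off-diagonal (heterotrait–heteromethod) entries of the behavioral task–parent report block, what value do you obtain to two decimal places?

0.26

HTHM values (method 1 × method 2): 0.44, 0.18, 0.29, 0.20, 0.15, 0.30; mean = 1.56/6 = 0.26.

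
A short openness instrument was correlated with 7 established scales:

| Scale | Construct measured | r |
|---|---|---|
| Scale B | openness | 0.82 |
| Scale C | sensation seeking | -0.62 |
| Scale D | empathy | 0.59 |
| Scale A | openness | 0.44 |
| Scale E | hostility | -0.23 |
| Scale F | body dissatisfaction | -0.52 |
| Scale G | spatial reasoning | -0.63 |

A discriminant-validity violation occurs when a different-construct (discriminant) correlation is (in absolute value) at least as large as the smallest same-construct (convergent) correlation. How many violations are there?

4

Convergent (same construct = openness): Scale B, Scale A.
Smallest convergent = 0.44. Discriminant |r|: 0.62, 0.59, 0.23, 0.52, 0.63; count ≥ 0.44 → 4.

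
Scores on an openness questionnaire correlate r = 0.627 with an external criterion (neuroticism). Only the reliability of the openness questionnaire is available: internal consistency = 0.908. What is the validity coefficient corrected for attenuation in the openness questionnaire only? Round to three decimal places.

0.658

Single correction: r_c = r_obs / √r_xx = 0.627 / √0.908 = 0.627 / 0.9529 ≈ 0.658.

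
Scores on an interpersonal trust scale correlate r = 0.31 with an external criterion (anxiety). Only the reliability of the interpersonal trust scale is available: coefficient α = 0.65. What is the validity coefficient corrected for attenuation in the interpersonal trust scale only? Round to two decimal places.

Single correction: r_c = r_obs / √r_xx = 0.31 / √0.65 = 0.31 / 0.8062 ≈ 0.38.

0.38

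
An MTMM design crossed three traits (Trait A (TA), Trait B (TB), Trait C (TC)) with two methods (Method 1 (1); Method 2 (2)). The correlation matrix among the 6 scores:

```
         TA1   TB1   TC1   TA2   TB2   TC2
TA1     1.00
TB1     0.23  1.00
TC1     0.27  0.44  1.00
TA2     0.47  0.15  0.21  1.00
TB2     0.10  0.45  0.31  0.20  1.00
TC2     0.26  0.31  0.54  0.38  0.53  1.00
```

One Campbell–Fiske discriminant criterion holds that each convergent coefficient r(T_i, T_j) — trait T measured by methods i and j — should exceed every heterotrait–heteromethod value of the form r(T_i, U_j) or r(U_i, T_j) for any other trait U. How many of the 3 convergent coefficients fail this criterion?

0

Checking each validity diagonal entry against its comparison values:
TA (methods 1·2): 0.47 vs {0.10, 0.15, 0.26, 0.21} → pass.
TB (methods 1·2): 0.45 vs {0.15, 0.10, 0.31, 0.31} → pass.
TC (methods 1·2): 0.54 vs {0.21, 0.26, 0.31, 0.31} → pass.
0 of 3 fail.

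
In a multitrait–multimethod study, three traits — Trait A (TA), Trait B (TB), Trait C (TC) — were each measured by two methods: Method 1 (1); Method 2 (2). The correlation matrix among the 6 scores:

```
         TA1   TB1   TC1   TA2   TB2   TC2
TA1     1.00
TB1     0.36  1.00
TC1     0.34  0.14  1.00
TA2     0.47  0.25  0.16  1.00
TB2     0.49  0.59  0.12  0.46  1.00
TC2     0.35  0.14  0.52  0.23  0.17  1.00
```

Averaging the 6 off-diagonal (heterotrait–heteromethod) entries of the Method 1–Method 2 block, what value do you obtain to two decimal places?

HTHM values (method 1 × method 2): 0.49, 0.35, 0.25, 0.14, 0.16, 0.12; mean = 1.51/6 = 0.25.

0.25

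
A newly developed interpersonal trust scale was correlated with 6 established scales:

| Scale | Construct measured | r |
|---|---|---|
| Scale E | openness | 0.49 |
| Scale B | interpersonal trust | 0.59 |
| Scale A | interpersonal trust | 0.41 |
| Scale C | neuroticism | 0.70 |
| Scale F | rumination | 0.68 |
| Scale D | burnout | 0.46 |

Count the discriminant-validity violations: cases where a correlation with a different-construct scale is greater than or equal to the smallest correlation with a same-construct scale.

4

Convergent (same construct = interpersonal trust): Scale B, Scale A.
Smallest convergent = 0.41. Discriminant values: 0.49, 0.70, 0.68, 0.46; count ≥ 0.41 → 4.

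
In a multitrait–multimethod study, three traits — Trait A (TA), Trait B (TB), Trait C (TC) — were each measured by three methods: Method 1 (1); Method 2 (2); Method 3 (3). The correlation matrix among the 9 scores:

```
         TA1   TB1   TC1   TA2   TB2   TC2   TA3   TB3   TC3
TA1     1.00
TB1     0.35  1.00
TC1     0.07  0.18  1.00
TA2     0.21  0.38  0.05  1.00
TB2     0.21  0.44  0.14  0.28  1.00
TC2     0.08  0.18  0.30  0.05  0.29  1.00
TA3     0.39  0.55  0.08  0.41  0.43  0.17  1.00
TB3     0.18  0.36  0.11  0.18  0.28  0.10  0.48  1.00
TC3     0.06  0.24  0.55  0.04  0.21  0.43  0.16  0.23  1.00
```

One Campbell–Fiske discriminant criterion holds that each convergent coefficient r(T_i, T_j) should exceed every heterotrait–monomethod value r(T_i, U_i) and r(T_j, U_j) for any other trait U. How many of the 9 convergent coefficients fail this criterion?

5

Each convergent coefficient versus the relevant comparison correlations:
TA (methods 1·2): 0.21 vs {0.35, 0.28, 0.07, 0.05} → fail.
TA (methods 1·3): 0.39 vs {0.35, 0.48, 0.07, 0.16} → fail.
TA (methods 2·3): 0.41 vs {0.28, 0.48, 0.05, 0.16} → fail.
TB (methods 1·2): 0.44 vs {0.35, 0.28, 0.18, 0.29} → pass.
TB (methods 1·3): 0.36 vs {0.35, 0.48, 0.18, 0.23} → fail.
TB (methods 2·3): 0.28 vs {0.28, 0.48, 0.29, 0.23} → fail.
TC (methods 1·2): 0.30 vs {0.07, 0.05, 0.18, 0.29} → pass.
TC (methods 1·3): 0.55 vs {0.07, 0.16, 0.18, 0.23} → pass.
TC (methods 2·3): 0.43 vs {0.05, 0.16, 0.29, 0.23} → pass.
5 of 9 fail.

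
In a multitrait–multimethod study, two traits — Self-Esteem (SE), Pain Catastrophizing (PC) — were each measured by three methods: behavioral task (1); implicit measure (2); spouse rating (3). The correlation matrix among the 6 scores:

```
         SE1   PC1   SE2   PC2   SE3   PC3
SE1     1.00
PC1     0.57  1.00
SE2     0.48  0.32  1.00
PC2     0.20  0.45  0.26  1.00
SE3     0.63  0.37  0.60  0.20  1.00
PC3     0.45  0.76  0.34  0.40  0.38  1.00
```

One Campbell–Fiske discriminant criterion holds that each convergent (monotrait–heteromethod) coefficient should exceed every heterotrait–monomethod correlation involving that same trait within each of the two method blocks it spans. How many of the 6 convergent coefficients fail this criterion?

Each convergent coefficient versus the relevant comparison correlations:
SE (methods 1·2): 0.48 vs {0.57, 0.26} → fail.
SE (methods 1·3): 0.63 vs {0.57, 0.38} → pass.
SE (methods 2·3): 0.60 vs {0.26, 0.38} → pass.
PC (methods 1·2): 0.45 vs {0.57, 0.26} → fail.
PC (methods 1·3): 0.76 vs {0.57, 0.38} → pass.
PC (methods 2·3): 0.40 vs {0.26, 0.38} → pass.
2 of 6 fail.

2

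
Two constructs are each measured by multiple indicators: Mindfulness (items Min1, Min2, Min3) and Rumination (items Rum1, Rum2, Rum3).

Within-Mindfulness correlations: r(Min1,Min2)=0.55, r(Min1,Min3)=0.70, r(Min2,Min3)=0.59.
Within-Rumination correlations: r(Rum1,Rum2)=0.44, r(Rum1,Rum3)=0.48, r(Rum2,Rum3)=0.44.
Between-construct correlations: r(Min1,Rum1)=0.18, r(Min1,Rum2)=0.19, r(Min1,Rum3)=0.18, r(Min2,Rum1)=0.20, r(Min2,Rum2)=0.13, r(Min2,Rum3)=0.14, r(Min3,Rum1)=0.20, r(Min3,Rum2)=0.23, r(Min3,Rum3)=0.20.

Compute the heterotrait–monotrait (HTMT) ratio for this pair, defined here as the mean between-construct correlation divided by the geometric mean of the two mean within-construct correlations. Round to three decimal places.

0.348

Mean heterotrait r = 1.65/9 = 0.1833.
Mean within-Min = 1.84/3 = 0.6133; mean within-Rum = 1.36/3 = 0.4533.
Geometric mean = √(0.6133 × 0.4533) = 0.5273.
HTMT = 0.1833 / 0.5273 = 0.348.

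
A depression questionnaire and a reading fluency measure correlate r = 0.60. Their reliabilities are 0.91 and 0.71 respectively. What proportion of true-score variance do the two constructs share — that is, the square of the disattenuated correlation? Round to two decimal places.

0.56

Disattenuated r = 0.60 / √(0.91 × 0.71) = 0.60 / 0.8038 = 0.7465.
Shared true-score variance = 0.7465² = 0.5573 ≈ 0.56.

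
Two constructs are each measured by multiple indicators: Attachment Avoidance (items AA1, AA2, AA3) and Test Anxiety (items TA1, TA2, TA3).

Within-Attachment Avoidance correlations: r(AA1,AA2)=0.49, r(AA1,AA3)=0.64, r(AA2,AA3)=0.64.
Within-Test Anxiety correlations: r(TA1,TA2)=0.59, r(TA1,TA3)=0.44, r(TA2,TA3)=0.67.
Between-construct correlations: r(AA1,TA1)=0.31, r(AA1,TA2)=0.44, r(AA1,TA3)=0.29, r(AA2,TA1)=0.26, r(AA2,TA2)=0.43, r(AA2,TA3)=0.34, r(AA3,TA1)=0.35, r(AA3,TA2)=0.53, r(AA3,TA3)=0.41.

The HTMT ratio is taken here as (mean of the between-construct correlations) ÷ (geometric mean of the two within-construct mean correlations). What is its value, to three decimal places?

Mean between = 3.36/9 = 0.3733.
Mean within-AA = 1.77/3 = 0.5900; mean within-TA = 1.70/3 = 0.5667.
Geometric mean = √(0.5900 × 0.5667) = 0.5782.
HTMT = 0.3733 / 0.5782 = 0.646.

0.646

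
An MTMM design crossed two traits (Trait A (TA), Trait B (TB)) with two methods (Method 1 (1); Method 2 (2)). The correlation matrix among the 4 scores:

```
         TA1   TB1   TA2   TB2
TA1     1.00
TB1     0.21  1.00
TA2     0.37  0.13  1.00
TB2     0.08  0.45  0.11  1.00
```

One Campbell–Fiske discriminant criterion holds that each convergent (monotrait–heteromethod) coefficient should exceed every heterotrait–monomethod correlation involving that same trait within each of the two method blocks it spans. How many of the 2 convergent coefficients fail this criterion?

0

Checking each validity diagonal entry against its comparison values:
TA (methods 1·2): 0.37 vs {0.21, 0.11} → pass.
TB (methods 1·2): 0.45 vs {0.21, 0.11} → pass.
0 of 2 fail.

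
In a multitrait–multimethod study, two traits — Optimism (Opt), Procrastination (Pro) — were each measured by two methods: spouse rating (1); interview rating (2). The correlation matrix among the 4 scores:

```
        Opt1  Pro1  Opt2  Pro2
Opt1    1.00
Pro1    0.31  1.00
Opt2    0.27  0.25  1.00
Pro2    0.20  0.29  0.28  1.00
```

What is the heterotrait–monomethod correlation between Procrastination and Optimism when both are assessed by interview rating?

0.28

Different traits, same method: r(Pro2, Opt2) = 0.28.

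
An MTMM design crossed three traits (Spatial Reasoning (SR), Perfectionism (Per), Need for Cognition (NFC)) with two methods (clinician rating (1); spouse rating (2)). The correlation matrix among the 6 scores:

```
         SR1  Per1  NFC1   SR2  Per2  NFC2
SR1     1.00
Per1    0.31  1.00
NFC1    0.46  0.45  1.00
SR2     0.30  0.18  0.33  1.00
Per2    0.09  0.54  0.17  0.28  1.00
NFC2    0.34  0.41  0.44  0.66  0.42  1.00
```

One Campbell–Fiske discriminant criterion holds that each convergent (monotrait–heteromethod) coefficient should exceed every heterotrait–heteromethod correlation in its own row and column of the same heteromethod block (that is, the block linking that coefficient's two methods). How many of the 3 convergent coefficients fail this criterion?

1

Convergent coefficients and their comparison sets:
SR (methods 1·2): 0.30 vs {0.09, 0.18, 0.34, 0.33} → fail.
Per (methods 1·2): 0.54 vs {0.18, 0.09, 0.41, 0.17} → pass.
NFC (methods 1·2): 0.44 vs {0.33, 0.34, 0.17, 0.41} → pass.
1 of 3 fail.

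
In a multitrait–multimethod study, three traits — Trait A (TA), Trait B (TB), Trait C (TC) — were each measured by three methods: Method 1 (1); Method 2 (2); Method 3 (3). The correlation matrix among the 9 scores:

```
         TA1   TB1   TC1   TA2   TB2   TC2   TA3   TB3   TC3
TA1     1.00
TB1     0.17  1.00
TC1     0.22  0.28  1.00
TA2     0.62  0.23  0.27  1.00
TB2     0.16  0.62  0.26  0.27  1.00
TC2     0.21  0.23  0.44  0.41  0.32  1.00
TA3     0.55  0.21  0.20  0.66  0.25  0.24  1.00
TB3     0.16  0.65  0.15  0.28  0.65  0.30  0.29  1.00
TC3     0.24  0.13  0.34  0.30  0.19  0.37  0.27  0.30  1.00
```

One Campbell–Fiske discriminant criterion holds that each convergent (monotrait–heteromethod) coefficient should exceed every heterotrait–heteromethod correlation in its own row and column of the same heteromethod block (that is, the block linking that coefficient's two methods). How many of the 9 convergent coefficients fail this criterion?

0

Checking each validity diagonal entry against its comparison values:
TA (methods 1·2): 0.62 vs {0.16, 0.23, 0.21, 0.27} → pass.
TA (methods 1·3): 0.55 vs {0.16, 0.21, 0.24, 0.20} → pass.
TA (methods 2·3): 0.66 vs {0.28, 0.25, 0.30, 0.24} → pass.
TB (methods 1·2): 0.62 vs {0.23, 0.16, 0.23, 0.26} → pass.
TB (methods 1·3): 0.65 vs {0.21, 0.16, 0.13, 0.15} → pass.
TB (methods 2·3): 0.65 vs {0.25, 0.28, 0.19, 0.30} → pass.
TC (methods 1·2): 0.44 vs {0.27, 0.21, 0.26, 0.23} → pass.
TC (methods 1·3): 0.34 vs {0.20, 0.24, 0.15, 0.13} → pass.
TC (methods 2·3): 0.37 vs {0.24, 0.30, 0.30, 0.19} → pass.
0 of 9 fail.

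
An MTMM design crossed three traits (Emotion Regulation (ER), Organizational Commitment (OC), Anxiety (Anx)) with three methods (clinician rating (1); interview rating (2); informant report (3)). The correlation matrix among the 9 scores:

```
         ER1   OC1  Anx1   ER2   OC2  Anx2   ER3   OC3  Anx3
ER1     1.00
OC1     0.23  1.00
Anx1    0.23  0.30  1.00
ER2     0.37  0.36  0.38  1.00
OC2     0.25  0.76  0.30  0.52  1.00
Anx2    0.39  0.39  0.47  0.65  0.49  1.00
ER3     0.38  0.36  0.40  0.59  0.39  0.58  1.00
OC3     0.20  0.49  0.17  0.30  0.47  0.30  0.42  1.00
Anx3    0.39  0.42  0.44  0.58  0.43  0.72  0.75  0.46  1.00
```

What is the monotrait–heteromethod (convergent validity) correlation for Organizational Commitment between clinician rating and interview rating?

Same trait (OC), different methods: r(OC1, OC2) = 0.76.

0.76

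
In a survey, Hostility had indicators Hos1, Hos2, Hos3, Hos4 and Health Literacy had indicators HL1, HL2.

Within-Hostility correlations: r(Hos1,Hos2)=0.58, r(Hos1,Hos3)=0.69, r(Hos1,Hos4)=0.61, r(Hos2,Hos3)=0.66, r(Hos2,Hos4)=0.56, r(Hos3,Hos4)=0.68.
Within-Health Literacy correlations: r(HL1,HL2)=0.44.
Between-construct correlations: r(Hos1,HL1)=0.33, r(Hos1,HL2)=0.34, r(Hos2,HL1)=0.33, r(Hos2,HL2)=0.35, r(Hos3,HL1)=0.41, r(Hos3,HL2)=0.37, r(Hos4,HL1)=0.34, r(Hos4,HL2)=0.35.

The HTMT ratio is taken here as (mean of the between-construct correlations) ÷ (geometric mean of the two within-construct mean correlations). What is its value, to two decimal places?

Between-construct mean = 2.82/8 = 0.3525.
Mean within-Hos = 3.78/6 = 0.6300; mean within-HL = 0.44/1 = 0.4400.
Geometric mean = √(0.6300 × 0.4400) = 0.5265.
HTMT = 0.3525 / 0.5265 = 0.67.

0.67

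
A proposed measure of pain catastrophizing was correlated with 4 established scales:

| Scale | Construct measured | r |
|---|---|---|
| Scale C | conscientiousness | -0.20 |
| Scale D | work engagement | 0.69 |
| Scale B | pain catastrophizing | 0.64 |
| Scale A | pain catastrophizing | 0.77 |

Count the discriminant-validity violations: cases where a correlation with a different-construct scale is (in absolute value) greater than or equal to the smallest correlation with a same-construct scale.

1

Convergent (same construct = pain catastrophizing): Scale B, Scale A.
Smallest convergent = 0.64. Discriminant |r|: 0.20, 0.69; count ≥ 0.64 → 1.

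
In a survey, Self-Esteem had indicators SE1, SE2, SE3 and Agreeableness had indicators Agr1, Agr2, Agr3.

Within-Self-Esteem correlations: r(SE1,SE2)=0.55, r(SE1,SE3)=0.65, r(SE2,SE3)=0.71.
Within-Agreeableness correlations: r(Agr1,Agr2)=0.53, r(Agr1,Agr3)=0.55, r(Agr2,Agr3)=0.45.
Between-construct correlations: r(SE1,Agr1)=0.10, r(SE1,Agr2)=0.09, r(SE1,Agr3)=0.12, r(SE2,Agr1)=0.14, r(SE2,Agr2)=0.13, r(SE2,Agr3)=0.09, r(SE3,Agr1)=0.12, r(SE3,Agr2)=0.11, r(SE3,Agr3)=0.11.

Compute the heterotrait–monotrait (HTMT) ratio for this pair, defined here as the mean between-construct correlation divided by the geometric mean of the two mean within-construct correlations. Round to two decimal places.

Mean between = 1.01/9 = 0.1122.
Mean within-SE = 1.91/3 = 0.6367; mean within-Agr = 1.53/3 = 0.5100.
Geometric mean = √(0.6367 × 0.5100) = 0.5698.
HTMT = 0.1122 / 0.5698 = 0.20.

0.20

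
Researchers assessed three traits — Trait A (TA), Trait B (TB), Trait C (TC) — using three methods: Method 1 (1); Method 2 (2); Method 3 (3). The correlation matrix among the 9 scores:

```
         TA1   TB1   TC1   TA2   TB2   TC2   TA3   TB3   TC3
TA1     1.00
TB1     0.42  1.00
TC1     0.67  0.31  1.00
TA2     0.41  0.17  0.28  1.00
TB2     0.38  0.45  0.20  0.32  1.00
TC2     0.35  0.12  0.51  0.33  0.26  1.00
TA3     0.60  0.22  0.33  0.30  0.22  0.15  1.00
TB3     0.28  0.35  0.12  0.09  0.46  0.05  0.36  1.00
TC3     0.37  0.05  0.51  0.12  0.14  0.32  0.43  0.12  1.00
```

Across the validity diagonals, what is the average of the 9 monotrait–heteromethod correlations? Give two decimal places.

Convergent values: 0.41, 0.60, 0.30, 0.45, 0.35, 0.46, 0.51, 0.51, 0.32; mean = 3.91/9 = 0.43.

0.43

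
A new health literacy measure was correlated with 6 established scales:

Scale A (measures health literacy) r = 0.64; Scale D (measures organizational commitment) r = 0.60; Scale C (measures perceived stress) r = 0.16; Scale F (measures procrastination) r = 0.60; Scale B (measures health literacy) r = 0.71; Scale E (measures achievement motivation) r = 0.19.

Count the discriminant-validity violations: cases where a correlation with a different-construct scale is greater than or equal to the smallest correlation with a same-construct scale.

Convergent (same construct = health literacy): Scale A, Scale B.
Smallest convergent = 0.64. Discriminant values: 0.60, 0.16, 0.60, 0.19; count ≥ 0.64 → 0.

0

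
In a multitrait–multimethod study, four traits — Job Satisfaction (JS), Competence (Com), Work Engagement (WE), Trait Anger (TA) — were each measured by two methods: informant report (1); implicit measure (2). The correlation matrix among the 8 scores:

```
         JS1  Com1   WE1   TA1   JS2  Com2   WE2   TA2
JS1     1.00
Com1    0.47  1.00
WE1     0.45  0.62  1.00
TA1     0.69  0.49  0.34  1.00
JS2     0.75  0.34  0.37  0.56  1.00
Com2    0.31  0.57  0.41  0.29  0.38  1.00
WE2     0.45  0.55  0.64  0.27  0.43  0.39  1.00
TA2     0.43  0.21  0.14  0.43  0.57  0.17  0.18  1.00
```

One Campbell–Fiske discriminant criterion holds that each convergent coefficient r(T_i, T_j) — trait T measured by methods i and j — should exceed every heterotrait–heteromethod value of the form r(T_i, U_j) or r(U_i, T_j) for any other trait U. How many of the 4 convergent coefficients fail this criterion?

Convergent coefficients and their comparison sets:
JS (methods 1·2): 0.75 vs {0.31, 0.34, 0.45, 0.37, 0.43, 0.56} → pass.
Com (methods 1·2): 0.57 vs {0.34, 0.31, 0.55, 0.41, 0.21, 0.29} → pass.
WE (methods 1·2): 0.64 vs {0.37, 0.45, 0.41, 0.55, 0.14, 0.27} → pass.
TA (methods 1·2): 0.43 vs {0.56, 0.43, 0.29, 0.21, 0.27, 0.14} → fail.
1 of 4 fail.

1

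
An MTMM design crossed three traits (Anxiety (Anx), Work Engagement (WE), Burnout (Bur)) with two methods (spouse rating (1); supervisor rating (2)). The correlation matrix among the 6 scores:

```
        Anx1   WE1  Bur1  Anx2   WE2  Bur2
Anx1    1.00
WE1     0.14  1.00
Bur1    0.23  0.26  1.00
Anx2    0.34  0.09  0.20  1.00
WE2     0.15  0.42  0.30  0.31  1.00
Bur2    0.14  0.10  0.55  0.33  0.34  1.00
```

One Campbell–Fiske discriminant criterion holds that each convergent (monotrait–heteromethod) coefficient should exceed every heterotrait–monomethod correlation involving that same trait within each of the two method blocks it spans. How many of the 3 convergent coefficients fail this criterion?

0

Convergent coefficients and their comparison sets:
Anx (methods 1·2): 0.34 vs {0.14, 0.31, 0.23, 0.33} → pass.
WE (methods 1·2): 0.42 vs {0.14, 0.31, 0.26, 0.34} → pass.
Bur (methods 1·2): 0.55 vs {0.23, 0.33, 0.26, 0.34} → pass.
0 of 3 fail.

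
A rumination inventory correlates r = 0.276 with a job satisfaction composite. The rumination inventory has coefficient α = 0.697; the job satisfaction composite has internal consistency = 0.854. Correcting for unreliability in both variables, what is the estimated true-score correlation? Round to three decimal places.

0.358

r_true = r_obs / √(r_xx · r_yy) = 0.276 / √(0.697 × 0.854) = 0.276 / √0.595238 = 0.276 / 0.7715 ≈ 0.358.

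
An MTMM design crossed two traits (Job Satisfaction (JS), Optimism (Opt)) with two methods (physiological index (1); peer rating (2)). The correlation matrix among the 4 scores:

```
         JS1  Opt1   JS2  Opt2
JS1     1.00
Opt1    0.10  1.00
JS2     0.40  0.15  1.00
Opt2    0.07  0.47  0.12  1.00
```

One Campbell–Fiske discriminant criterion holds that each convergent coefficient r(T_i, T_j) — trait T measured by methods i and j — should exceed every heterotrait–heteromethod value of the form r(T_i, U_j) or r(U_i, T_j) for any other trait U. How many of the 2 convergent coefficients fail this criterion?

0

Convergent coefficients and their comparison sets:
JS (methods 1·2): 0.40 vs {0.07, 0.15} → pass.
Opt (methods 1·2): 0.47 vs {0.15, 0.07} → pass.
0 of 2 fail.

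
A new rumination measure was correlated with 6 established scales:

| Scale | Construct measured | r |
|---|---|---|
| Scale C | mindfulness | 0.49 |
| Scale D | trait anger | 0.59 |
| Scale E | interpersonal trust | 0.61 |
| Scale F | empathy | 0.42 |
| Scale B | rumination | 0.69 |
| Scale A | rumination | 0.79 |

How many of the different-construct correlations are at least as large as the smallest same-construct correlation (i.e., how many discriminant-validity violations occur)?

Convergent (same construct = rumination): Scale B, Scale A.
Smallest convergent = 0.69. Discriminant values: 0.49, 0.59, 0.61, 0.42; count ≥ 0.69 → 0.

0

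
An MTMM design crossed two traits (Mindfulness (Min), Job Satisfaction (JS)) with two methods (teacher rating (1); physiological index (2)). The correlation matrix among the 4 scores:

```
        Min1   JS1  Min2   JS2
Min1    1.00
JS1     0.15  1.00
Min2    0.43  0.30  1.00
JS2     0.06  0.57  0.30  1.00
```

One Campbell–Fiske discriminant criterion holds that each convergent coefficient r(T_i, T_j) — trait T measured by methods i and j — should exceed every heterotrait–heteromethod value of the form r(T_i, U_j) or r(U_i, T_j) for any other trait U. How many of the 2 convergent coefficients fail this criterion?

0

Each convergent coefficient versus the relevant comparison correlations:
Min (methods 1·2): 0.43 vs {0.06, 0.30} → pass.
JS (methods 1·2): 0.57 vs {0.30, 0.06} → pass.
0 of 2 fail.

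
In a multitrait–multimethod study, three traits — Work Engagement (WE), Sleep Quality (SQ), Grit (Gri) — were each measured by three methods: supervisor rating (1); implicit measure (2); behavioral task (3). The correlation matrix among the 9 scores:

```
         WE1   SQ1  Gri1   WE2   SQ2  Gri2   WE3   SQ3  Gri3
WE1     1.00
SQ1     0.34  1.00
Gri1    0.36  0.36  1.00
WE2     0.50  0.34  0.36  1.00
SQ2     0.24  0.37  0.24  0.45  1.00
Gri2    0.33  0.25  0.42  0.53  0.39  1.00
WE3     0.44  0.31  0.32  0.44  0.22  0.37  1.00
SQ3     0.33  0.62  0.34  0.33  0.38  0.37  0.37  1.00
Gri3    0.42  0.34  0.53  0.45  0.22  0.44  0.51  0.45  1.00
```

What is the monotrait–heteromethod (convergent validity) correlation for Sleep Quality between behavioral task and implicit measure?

Same trait (SQ), different methods: r(SQ3, SQ2) = 0.38.

0.38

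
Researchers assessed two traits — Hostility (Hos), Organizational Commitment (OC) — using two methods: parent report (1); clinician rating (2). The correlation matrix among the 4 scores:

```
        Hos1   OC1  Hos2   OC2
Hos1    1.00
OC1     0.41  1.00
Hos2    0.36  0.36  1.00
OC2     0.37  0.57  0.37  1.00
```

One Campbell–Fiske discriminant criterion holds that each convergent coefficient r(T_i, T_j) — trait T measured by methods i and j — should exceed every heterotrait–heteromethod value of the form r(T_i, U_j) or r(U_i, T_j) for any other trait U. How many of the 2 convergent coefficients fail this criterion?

Each convergent coefficient versus the relevant comparison correlations:
Hos (methods 1·2): 0.36 vs {0.37, 0.36} → fail.
OC (methods 1·2): 0.57 vs {0.36, 0.37} → pass.
1 of 2 fail.

1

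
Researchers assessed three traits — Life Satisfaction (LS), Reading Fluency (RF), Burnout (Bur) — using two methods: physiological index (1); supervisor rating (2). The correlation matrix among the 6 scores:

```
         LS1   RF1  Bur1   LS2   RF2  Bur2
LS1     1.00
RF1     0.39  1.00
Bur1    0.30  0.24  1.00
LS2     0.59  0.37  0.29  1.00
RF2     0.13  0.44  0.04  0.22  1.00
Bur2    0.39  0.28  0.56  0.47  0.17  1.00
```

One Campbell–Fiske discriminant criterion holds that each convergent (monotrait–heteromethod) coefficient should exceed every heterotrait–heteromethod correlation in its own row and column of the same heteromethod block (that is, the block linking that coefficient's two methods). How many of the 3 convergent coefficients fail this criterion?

0

Convergent coefficients and their comparison sets:
LS (methods 1·2): 0.59 vs {0.13, 0.37, 0.39, 0.29} → pass.
RF (methods 1·2): 0.44 vs {0.37, 0.13, 0.28, 0.04} → pass.
Bur (methods 1·2): 0.56 vs {0.29, 0.39, 0.04, 0.28} → pass.
0 of 3 fail.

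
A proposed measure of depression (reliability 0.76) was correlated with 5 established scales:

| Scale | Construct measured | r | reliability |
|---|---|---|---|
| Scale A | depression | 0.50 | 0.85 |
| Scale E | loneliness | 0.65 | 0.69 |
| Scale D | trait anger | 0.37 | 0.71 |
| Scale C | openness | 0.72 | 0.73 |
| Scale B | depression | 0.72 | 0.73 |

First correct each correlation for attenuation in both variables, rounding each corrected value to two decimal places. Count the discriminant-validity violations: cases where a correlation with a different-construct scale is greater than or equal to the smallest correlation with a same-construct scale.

2

Disattenuated r (r / √(r_scale · r_new)):
  Scale A (conv): 0.50 / √(0.85·0.76) = 0.62
  Scale E (disc): 0.65 / √(0.69·0.76) = 0.90
  Scale D (disc): 0.37 / √(0.71·0.76) = 0.50
  Scale C (disc): 0.72 / √(0.73·0.76) = 0.97
  Scale B (conv): 0.72 / √(0.73·0.76) = 0.97
Smallest convergent = 0.62. Discriminant values: 0.90, 0.50, 0.97; count ≥ 0.62 → 2.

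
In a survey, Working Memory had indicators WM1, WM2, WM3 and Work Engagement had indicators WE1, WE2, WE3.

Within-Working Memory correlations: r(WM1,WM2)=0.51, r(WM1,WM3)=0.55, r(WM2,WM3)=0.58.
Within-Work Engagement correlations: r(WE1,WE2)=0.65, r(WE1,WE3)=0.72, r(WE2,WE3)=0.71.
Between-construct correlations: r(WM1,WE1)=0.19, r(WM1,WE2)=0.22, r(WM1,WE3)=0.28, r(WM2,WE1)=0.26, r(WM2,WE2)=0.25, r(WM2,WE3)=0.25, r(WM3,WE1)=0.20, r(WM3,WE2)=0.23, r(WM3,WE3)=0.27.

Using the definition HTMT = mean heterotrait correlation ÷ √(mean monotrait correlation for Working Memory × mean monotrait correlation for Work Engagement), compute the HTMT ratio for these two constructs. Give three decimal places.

0.388

Mean heterotrait r = 2.15/9 = 0.2389.
Mean within-WM = 1.64/3 = 0.5467; mean within-WE = 2.08/3 = 0.6933.
Geometric mean = √(0.5467 × 0.6933) = 0.6157.
HTMT = 0.2389 / 0.6157 = 0.388.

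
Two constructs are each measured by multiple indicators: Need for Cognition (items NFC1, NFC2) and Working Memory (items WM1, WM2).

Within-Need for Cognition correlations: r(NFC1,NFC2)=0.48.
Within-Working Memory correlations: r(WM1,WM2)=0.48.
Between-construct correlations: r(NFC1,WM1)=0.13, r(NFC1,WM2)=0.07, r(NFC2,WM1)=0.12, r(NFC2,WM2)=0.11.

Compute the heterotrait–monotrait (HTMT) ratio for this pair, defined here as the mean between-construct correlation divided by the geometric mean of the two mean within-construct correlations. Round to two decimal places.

Between-construct mean = 0.43/4 = 0.1075.
Mean within-NFC = 0.48/1 = 0.4800; mean within-WM = 0.48/1 = 0.4800.
Geometric mean = √(0.4800 × 0.4800) = 0.4800.
HTMT = 0.1075 / 0.4800 = 0.22.

0.22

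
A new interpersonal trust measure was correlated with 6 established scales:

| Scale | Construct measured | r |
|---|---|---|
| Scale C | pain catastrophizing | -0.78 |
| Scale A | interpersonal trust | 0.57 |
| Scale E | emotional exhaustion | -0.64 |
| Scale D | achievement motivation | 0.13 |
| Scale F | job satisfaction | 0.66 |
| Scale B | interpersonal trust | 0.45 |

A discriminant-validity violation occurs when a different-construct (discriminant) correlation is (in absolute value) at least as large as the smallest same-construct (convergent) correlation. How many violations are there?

3

Convergent (same construct = interpersonal trust): Scale A, Scale B.
Smallest convergent = 0.45. Discriminant |r|: 0.78, 0.64, 0.13, 0.66; count ≥ 0.45 → 3.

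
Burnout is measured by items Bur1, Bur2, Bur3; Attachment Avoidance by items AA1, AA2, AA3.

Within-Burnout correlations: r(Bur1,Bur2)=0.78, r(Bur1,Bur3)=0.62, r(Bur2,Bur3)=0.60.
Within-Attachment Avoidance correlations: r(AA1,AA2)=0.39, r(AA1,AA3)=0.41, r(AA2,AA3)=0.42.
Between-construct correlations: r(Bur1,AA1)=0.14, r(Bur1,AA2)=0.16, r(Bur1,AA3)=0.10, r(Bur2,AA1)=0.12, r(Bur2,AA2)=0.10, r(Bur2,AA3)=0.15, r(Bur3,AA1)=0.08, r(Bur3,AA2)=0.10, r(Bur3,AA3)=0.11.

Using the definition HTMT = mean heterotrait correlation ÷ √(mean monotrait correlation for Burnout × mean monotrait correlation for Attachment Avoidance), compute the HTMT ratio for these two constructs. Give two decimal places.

0.23

Mean between = 1.06/9 = 0.1178.
Mean within-Bur = 2.00/3 = 0.6667; mean within-AA = 1.22/3 = 0.4067.
Geometric mean = √(0.6667 × 0.4067) = 0.5207.
HTMT = 0.1178 / 0.5207 = 0.23.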